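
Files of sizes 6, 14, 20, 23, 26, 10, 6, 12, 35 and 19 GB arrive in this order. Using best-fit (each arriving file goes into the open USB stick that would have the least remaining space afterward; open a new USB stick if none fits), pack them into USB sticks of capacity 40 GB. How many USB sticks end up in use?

  6 → USB stick 1 (new)  [load 6/40]
  14 → USB stick 1  [load 20/40]
  20 → USB stick 1  [load 40/40]
  23 → USB stick 2 (new)  [load 23/40]
  26 → USB stick 3 (new)  [load 26/40]
  10 → USB stick 3  [load 36/40]
  6 → USB stick 2  [load 29/40]
  12 → USB stick 4 (new)  [load 12/40]
  35 → USB stick 5 (new)  [load 35/40]
  19 → USB stick 4  [load 31/40]
5 USB sticks opened.

5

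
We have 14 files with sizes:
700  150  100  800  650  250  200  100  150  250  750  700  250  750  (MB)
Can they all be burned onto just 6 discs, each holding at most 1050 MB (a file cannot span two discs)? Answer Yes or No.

A valid assignment using 6 discs:
  disc 1: 800 + 250 = 1050
  disc 2: 750 + 250 = 1000
  disc 3: 750 + 250 = 1000
  disc 4: 700 + 200 + 150 = 1050
  disc 5: 700 + 150 + 100 + 100 = 1050
  disc 6: 650 = 650
Every load is within 1050 MB, so 6 discs suffice.

Yes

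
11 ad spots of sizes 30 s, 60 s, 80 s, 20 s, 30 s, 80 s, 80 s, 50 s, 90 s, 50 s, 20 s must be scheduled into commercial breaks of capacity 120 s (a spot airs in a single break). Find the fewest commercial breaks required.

Total = 90 + 80 + 80 + 80 + 60 + 50 + 50 + 30 + 30 + 20 + 20 = 590 s.
Lower bound: ⌈590/120⌉ = 5 commercial breaks.
A packing using 6 commercial breaks:
  break 1: 90 + 30 = 120
  break 2: 80 + 30 = 110
  break 3: 80 + 20 + 20 = 120
  break 4: 80 = 80
  break 5: 60 + 50 = 110
  break 6: 50 = 50
No arrangement into 5 commercial breaks stays within capacity, so 6 is optimal.

6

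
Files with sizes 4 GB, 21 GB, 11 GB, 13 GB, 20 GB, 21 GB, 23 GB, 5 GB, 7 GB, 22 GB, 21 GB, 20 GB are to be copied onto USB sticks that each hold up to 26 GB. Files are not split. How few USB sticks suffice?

Total = 23 + 22 + 21 + 21 + 21 + 20 + 20 + 13 + 11 + 7 + 5 + 4 = 188 GB.
Lower bound: ⌈188/26⌉ = 8 USB sticks.
A packing using 9 USB sticks:
  USB stick 1: 23 = 23
  USB stick 2: 22 + 4 = 26
  USB stick 3: 21 + 5 = 26
  USB stick 4: 21 = 21
  USB stick 5: 21 = 21
  USB stick 6: 20 = 20
  USB stick 7: 20 = 20
  USB stick 8: 13 + 11 = 24
  USB stick 9: 7 = 7
No arrangement into 8 USB sticks stays within capacity, so 9 is optimal.

9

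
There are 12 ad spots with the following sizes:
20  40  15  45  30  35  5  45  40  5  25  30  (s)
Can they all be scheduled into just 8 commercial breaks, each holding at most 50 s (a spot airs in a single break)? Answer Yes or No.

A valid assignment using 8 commercial breaks:
  break 1: 45 + 5 = 50
  break 2: 45 + 5 = 50
  break 3: 40 = 40
  break 4: 40 = 40
  break 5: 35 + 15 = 50
  break 6: 30 + 20 = 50
  break 7: 30 = 30
  break 8: 25 = 25
Every load is within 50 s, so 8 commercial breaks suffice.

Yes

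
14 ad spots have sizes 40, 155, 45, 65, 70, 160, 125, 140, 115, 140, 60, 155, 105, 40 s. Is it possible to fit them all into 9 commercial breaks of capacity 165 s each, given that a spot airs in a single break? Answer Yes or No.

No

Total = 1415 s; ⌈1415/165⌉ = 9.
The bound of 9 does not rule out 9, but exhaustive search shows no assignment into 9 commercial breaks of capacity 165 s exists — the minimum is 10.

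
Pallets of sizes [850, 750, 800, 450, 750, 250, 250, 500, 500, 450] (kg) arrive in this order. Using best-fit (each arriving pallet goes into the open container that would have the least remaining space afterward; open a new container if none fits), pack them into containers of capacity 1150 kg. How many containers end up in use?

6

  850 → container 1 (new)  [load 850/1150]
  750 → container 2 (new)  [load 750/1150]
  800 → container 3 (new)  [load 800/1150]
  450 → container 4 (new)  [load 450/1150]
  750 → container 5 (new)  [load 750/1150]
  250 → container 1  [load 1100/1150]
  250 → container 3  [load 1050/1150]
  500 → container 4  [load 950/1150]
  500 → container 6 (new)  [load 500/1150]
  450 → container 6  [load 950/1150]
6 containers opened.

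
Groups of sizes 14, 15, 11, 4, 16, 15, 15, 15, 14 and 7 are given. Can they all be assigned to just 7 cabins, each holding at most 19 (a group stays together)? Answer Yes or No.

Total = 126; ⌈126/19⌉ = 7.
8 groups each exceed half the capacity and cannot share a cabin, forcing at least 8 cabins.
At least 8 cabins are required, but only 7 are allowed.

No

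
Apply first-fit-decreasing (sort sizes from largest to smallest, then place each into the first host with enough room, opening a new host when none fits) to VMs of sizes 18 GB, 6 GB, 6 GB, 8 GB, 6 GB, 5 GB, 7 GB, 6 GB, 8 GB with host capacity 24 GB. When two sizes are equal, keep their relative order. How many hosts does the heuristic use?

Sorted descending: 18, 8, 8, 7, 6, 6, 6, 6, 5.
  18 → host 1 (new)  [load 18/24]
  8 → host 2 (new)  [load 8/24]
  8 → host 2  [load 16/24]
  7 → host 2  [load 23/24]
  6 → host 1  [load 24/24]
  6 → host 3 (new)  [load 6/24]
  6 → host 3  [load 12/24]
  6 → host 3  [load 18/24]
  5 → host 3  [load 23/24]
3 hosts opened.

3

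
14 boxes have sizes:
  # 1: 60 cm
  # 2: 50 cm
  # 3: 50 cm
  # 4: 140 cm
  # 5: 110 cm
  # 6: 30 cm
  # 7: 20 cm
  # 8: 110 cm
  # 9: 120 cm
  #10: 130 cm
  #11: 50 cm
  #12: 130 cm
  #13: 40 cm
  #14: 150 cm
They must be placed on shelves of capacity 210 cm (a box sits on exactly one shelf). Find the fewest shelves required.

Total = 150 + 140 + 130 + 130 + 120 + 110 + 110 + 60 + 50 + 50 + 50 + 40 + 30 + 20 = 1190 cm.
Lower bound: ⌈1190/210⌉ = 6 shelves.
Also, 7 boxes each exceed 105 cm, and no two of those can share a shelf, so at least 7 shelves are needed.
A packing using 7 shelves:
  shelf 1: 150 + 60 = 210
  shelf 2: 140 + 50 + 20 = 210
  shelf 3: 130 + 50 + 30 = 210
  shelf 4: 130 + 50 = 180
  shelf 5: 120 + 40 = 160
  shelf 6: 110 = 110
  shelf 7: 110 = 110
This matches the lower bound, so 7 is optimal.

7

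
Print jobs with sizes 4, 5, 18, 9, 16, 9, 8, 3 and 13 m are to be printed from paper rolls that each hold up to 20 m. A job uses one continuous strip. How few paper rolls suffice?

Total = 18 + 16 + 13 + 9 + 9 + 8 + 5 + 4 + 3 = 85 m.
Lower bound: ⌈85/20⌉ = 5 paper rolls.
A packing using 5 paper rolls:
  roll 1: 18 = 18
  roll 2: 16 + 4 = 20
  roll 3: 13 + 5 = 18
  roll 4: 9 + 9 = 18
  roll 5: 8 + 3 = 11
This matches the lower bound, so 5 is optimal.

5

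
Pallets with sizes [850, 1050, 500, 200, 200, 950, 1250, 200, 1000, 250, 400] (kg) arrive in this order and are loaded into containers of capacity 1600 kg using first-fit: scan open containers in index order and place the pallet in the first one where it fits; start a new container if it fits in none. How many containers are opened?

  850 → container 1 (new)  [load 850/1600]
  1050 → container 2 (new)  [load 1050/1600]
  500 → container 1  [load 1350/1600]
  200 → container 1  [load 1550/1600]
  200 → container 2  [load 1250/1600]
  950 → container 3 (new)  [load 950/1600]
  1250 → container 4 (new)  [load 1250/1600]
  200 → container 2  [load 1450/1600]
  1000 → container 5 (new)  [load 1000/1600]
  250 → container 3  [load 1200/1600]
  400 → container 3  [load 1600/1600]
5 containers opened.

5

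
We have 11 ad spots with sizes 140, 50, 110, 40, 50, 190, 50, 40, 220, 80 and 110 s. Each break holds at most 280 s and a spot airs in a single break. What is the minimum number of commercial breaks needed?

4

Total = 220 + 190 + 140 + 110 + 110 + 80 + 50 + 50 + 50 + 40 + 40 = 1080 s.
Lower bound: ⌈1080/280⌉ = 4 commercial breaks.
A packing using 4 commercial breaks:
  break 1: 220 + 50 = 270
  break 2: 190 + 50 + 40 = 280
  break 3: 140 + 110 = 250
  break 4: 110 + 80 + 50 + 40 = 280
This matches the lower bound, so 4 is optimal.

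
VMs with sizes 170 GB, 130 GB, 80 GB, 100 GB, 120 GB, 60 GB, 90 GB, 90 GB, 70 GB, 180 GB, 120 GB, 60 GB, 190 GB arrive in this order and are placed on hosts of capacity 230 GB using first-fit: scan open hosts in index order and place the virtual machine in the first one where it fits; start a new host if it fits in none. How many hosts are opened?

8

  170 → host 1 (new)  [load 170/230]
  130 → host 2 (new)  [load 130/230]
  80 → host 2  [load 210/230]
  100 → host 3 (new)  [load 100/230]
  120 → host 3  [load 220/230]
  60 → host 1  [load 230/230]
  90 → host 4 (new)  [load 90/230]
  90 → host 4  [load 180/230]
  70 → host 5 (new)  [load 70/230]
  180 → host 6 (new)  [load 180/230]
  120 → host 5  [load 190/230]
  60 → host 7 (new)  [load 60/230]
  190 → host 8 (new)  [load 190/230]
8 hosts opened.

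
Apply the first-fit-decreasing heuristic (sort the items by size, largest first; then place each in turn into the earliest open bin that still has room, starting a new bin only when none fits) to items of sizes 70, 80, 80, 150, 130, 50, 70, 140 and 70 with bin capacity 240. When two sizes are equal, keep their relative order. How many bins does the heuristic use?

Sorted descending: 150, 140, 130, 80, 80, 70, 70, 70, 50.
  150 → bin 1 (new)  [load 150/240]
  140 → bin 2 (new)  [load 140/240]
  130 → bin 3 (new)  [load 130/240]
  80 → bin 1  [load 230/240]
  80 → bin 2  [load 220/240]
  70 → bin 3  [load 200/240]
  70 → bin 4 (new)  [load 70/240]
  70 → bin 4  [load 140/240]
  50 → bin 4  [load 190/240]
4 bins opened.

4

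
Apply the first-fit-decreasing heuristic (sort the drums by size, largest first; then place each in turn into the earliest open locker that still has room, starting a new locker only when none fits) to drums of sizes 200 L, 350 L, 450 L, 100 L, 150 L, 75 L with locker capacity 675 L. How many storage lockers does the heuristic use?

Sorted descending: 450, 350, 200, 150, 100, 75.
  450 → locker 1 (new)  [load 450/675]
  350 → locker 2 (new)  [load 350/675]
  200 → locker 1  [load 650/675]
  150 → locker 2  [load 500/675]
  100 → locker 2  [load 600/675]
  75 → locker 2  [load 675/675]
2 storage lockers opened.

2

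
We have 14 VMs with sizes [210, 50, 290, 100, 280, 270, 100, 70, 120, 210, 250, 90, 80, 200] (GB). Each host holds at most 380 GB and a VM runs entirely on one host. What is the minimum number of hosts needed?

7

Total = 290 + 280 + 270 + 250 + 210 + 210 + 200 + 120 + 100 + 100 + 90 + 80 + 70 + 50 = 2320 GB.
Lower bound: ⌈2320/380⌉ = 7 hosts.
A packing using 7 hosts:
  host 1: 290 + 90 = 380
  host 2: 280 + 100 = 380
  host 3: 270 + 100 = 370
  host 4: 250 + 120 = 370
  host 5: 210 + 80 + 70 = 360
  host 6: 210 + 50 = 260
  host 7: 200 = 200
This matches the lower bound, so 7 is optimal.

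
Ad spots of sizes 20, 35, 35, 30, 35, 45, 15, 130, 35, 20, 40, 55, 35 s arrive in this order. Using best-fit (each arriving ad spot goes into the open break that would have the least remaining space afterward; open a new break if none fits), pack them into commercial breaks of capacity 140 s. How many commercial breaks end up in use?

4

  20 → break 1 (new)  [load 20/140]
  35 → break 1  [load 55/140]
  35 → break 1  [load 90/140]
  30 → break 1  [load 120/140]
  35 → break 2 (new)  [load 35/140]
  45 → break 2  [load 80/140]
  15 → break 1  [load 135/140]
  130 → break 3 (new)  [load 130/140]
  35 → break 2  [load 115/140]
  20 → break 2  [load 135/140]
  40 → break 4 (new)  [load 40/140]
  55 → break 4  [load 95/140]
  35 → break 4  [load 130/140]
4 commercial breaks opened.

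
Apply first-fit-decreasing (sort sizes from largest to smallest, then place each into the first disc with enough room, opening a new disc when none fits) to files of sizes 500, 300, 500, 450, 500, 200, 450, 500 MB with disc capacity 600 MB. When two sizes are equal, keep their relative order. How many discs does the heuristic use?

Sorted descending: 500, 500, 500, 500, 450, 450, 300, 200.
  500 → disc 1 (new)  [load 500/600]
  500 → disc 2 (new)  [load 500/600]
  500 → disc 3 (new)  [load 500/600]
  500 → disc 4 (new)  [load 500/600]
  450 → disc 5 (new)  [load 450/600]
  450 → disc 6 (new)  [load 450/600]
  300 → disc 7 (new)  [load 300/600]
  200 → disc 7  [load 500/600]
7 discs opened.

7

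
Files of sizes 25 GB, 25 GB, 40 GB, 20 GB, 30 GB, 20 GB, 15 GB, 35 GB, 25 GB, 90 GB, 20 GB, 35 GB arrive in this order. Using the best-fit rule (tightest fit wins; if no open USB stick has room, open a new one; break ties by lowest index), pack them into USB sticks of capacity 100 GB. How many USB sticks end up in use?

5

  25 → USB stick 1 (new)  [load 25/100]
  25 → USB stick 1  [load 50/100]
  40 → USB stick 1  [load 90/100]
  20 → USB stick 2 (new)  [load 20/100]
  30 → USB stick 2  [load 50/100]
  20 → USB stick 2  [load 70/100]
  15 → USB stick 2  [load 85/100]
  35 → USB stick 3 (new)  [load 35/100]
  25 → USB stick 3  [load 60/100]
  90 → USB stick 4 (new)  [load 90/100]
  20 → USB stick 3  [load 80/100]
  35 → USB stick 5 (new)  [load 35/100]
5 USB sticks opened.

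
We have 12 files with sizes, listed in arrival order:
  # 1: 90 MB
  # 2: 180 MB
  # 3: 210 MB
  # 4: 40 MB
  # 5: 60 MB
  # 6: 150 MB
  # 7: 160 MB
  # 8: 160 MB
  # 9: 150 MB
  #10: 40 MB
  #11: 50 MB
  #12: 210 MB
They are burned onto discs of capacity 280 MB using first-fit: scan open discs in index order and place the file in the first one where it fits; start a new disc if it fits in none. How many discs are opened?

  90 → disc 1 (new)  [load 90/280]
  180 → disc 1  [load 270/280]
  210 → disc 2 (new)  [load 210/280]
  40 → disc 2  [load 250/280]
  60 → disc 3 (new)  [load 60/280]
  150 → disc 3  [load 210/280]
  160 → disc 4 (new)  [load 160/280]
  160 → disc 5 (new)  [load 160/280]
  150 → disc 6 (new)  [load 150/280]
  40 → disc 3  [load 250/280]
  50 → disc 4  [load 210/280]
  210 → disc 7 (new)  [load 210/280]
7 discs opened.

7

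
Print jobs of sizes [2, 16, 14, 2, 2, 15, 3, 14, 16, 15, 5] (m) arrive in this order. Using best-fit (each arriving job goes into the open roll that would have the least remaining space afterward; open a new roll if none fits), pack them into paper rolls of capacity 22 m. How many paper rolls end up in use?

  2 → roll 1 (new)  [load 2/22]
  16 → roll 1  [load 18/22]
  14 → roll 2 (new)  [load 14/22]
  2 → roll 1  [load 20/22]
  2 → roll 1  [load 22/22]
  15 → roll 3 (new)  [load 15/22]
  3 → roll 3  [load 18/22]
  14 → roll 4 (new)  [load 14/22]
  16 → roll 5 (new)  [load 16/22]
  15 → roll 6 (new)  [load 15/22]
  5 → roll 5  [load 21/22]
6 paper rolls opened.

6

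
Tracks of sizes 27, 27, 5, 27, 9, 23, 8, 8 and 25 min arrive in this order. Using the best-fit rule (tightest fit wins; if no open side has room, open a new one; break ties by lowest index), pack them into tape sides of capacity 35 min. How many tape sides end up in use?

  27 → side 1 (new)  [load 27/35]
  27 → side 2 (new)  [load 27/35]
  5 → side 1  [load 32/35]
  27 → side 3 (new)  [load 27/35]
  9 → side 4 (new)  [load 9/35]
  23 → side 4  [load 32/35]
  8 → side 2  [load 35/35]
  8 → side 3  [load 35/35]
  25 → side 5 (new)  [load 25/35]
5 tape sides opened.

5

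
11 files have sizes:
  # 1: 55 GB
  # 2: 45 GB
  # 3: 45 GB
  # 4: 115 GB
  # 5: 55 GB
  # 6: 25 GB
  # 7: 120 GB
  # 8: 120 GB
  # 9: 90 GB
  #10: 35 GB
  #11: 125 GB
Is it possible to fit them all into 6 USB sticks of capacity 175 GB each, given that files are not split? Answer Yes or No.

A valid assignment using 5 USB sticks:
  USB stick 1: 125 + 45 = 170
  USB stick 2: 120 + 55 = 175
  USB stick 3: 120 + 55 = 175
  USB stick 4: 115 + 45 = 160
  USB stick 5: 90 + 35 + 25 = 150
That uses only 5 ≤ 6, so 6 USB sticks are enough.

Yes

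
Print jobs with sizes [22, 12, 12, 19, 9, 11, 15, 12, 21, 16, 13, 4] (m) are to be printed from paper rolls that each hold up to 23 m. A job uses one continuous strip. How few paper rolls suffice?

Total = 22 + 21 + 19 + 16 + 15 + 13 + 12 + 12 + 12 + 11 + 9 + 4 = 166 m.
Lower bound: ⌈166/23⌉ = 8 paper rolls.
Also, 9 print jobs each exceed 23/2 m, and no two of those can share a roll, so at least 9 paper rolls are needed.
A packing using 9 paper rolls:
  roll 1: 22 = 22
  roll 2: 21 = 21
  roll 3: 19 + 4 = 23
  roll 4: 16 = 16
  roll 5: 15 = 15
  roll 6: 13 + 9 = 22
  roll 7: 12 + 11 = 23
  roll 8: 12 = 12
  roll 9: 12 = 12
This matches the lower bound, so 9 is optimal.

9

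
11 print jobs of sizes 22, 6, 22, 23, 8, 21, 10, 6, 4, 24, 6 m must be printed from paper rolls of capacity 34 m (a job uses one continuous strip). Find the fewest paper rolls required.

5

Total = 24 + 23 + 22 + 22 + 21 + 10 + 8 + 6 + 6 + 6 + 4 = 152 m.
Lower bound: ⌈152/34⌉ = 5 paper rolls.
A packing using 5 paper rolls:
  roll 1: 24 + 10 = 34
  roll 2: 23 + 8 = 31
  roll 3: 22 + 6 + 6 = 34
  roll 4: 22 + 6 + 4 = 32
  roll 5: 21 = 21
This matches the lower bound, so 5 is optimal.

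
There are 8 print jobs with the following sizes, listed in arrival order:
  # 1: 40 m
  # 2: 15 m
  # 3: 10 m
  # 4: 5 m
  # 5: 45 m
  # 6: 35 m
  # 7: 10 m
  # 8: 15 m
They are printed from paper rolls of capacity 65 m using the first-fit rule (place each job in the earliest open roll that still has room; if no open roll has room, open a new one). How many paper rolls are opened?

3

  40 → roll 1 (new)  [load 40/65]
  15 → roll 1  [load 55/65]
  10 → roll 1  [load 65/65]
  5 → roll 2 (new)  [load 5/65]
  45 → roll 2  [load 50/65]
  35 → roll 3 (new)  [load 35/65]
  10 → roll 2  [load 60/65]
  15 → roll 3  [load 50/65]
3 paper rolls opened.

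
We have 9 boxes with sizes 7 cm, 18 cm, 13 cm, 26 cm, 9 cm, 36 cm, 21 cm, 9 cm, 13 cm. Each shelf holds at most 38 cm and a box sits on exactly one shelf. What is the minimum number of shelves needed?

Total = 36 + 26 + 21 + 18 + 13 + 13 + 9 + 9 + 7 = 152 cm.
Lower bound: ⌈152/38⌉ = 4 shelves.
A packing using 5 shelves:
  shelf 1: 36 = 36
  shelf 2: 26 + 9 = 35
  shelf 3: 21 + 13 = 34
  shelf 4: 18 + 13 + 7 = 38
  shelf 5: 9 = 9
No arrangement into 4 shelves stays within capacity, so 5 is optimal.

5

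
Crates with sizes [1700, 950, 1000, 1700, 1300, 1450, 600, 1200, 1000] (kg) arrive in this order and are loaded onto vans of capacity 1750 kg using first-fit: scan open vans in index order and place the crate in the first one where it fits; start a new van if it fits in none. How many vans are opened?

8

  1700 → van 1 (new)  [load 1700/1750]
  950 → van 2 (new)  [load 950/1750]
  1000 → van 3 (new)  [load 1000/1750]
  1700 → van 4 (new)  [load 1700/1750]
  1300 → van 5 (new)  [load 1300/1750]
  1450 → van 6 (new)  [load 1450/1750]
  600 → van 2  [load 1550/1750]
  1200 → van 7 (new)  [load 1200/1750]
  1000 → van 8 (new)  [load 1000/1750]
8 vans opened.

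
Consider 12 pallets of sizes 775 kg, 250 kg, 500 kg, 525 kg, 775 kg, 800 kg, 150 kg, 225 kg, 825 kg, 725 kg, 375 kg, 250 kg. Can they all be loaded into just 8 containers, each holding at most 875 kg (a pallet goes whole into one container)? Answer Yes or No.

A valid assignment using 8 containers:
  container 1: 825 = 825
  container 2: 800 = 800
  container 3: 775 = 775
  container 4: 775 = 775
  container 5: 725 + 150 = 875
  container 6: 525 + 250 = 775
  container 7: 500 + 375 = 875
  container 8: 250 + 225 = 475
Every load is within 875 kg, so 8 containers suffice.

Yes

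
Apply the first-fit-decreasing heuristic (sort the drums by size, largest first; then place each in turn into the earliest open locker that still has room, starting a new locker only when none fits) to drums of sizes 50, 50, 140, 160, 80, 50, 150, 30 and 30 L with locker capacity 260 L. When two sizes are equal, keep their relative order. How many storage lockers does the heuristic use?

3

Sorted descending: 160, 150, 140, 80, 50, 50, 50, 30, 30.
  160 → locker 1 (new)  [load 160/260]
  150 → locker 2 (new)  [load 150/260]
  140 → locker 3 (new)  [load 140/260]
  80 → locker 1  [load 240/260]
  50 → locker 2  [load 200/260]
  50 → locker 2  [load 250/260]
  50 → locker 3  [load 190/260]
  30 → locker 3  [load 220/260]
  30 → locker 3  [load 250/260]
3 storage lockers opened.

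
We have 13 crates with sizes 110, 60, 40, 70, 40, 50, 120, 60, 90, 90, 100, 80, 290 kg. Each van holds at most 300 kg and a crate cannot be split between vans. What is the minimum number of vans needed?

5

Total = 290 + 120 + 110 + 100 + 90 + 90 + 80 + 70 + 60 + 60 + 50 + 40 + 40 = 1200 kg.
Lower bound: ⌈1200/300⌉ = 4 vans.
A packing using 5 vans:
  van 1: 290 = 290
  van 2: 120 + 110 + 70 = 300
  van 3: 100 + 90 + 90 = 280
  van 4: 80 + 60 + 60 + 50 + 40 = 290
  van 5: 40 = 40
No arrangement into 4 vans stays within capacity, so 5 is optimal.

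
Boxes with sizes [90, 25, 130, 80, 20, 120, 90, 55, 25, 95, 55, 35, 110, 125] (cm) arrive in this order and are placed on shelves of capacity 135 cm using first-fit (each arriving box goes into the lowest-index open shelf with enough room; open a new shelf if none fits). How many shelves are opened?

9

  90 → shelf 1 (new)  [load 90/135]
  25 → shelf 1  [load 115/135]
  130 → shelf 2 (new)  [load 130/135]
  80 → shelf 3 (new)  [load 80/135]
  20 → shelf 1  [load 135/135]
  120 → shelf 4 (new)  [load 120/135]
  90 → shelf 5 (new)  [load 90/135]
  55 → shelf 3  [load 135/135]
  25 → shelf 5  [load 115/135]
  95 → shelf 6 (new)  [load 95/135]
  55 → shelf 7 (new)  [load 55/135]
  35 → shelf 6  [load 130/135]
  110 → shelf 8 (new)  [load 110/135]
  125 → shelf 9 (new)  [load 125/135]
9 shelves opened.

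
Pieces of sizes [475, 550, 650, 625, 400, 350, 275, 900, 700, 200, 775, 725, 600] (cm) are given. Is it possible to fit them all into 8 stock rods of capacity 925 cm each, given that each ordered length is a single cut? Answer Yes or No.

Total = 7225 cm; ⌈7225/925⌉ = 8.
9 pieces each exceed half the capacity and cannot share a stock rod, forcing at least 9 stock rods.
At least 9 stock rods are required, but only 8 are allowed.

No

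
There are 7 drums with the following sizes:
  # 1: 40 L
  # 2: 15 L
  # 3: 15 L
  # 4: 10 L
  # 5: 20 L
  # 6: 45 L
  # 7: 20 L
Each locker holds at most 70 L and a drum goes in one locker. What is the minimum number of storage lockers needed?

Total = 45 + 40 + 20 + 20 + 15 + 15 + 10 = 165 L.
Lower bound: ⌈165/70⌉ = 3 storage lockers.
A packing using 3 storage lockers:
  locker 1: 45 + 20 = 65
  locker 2: 40 + 20 + 10 = 70
  locker 3: 15 + 15 = 30
This matches the lower bound, so 3 is optimal.

3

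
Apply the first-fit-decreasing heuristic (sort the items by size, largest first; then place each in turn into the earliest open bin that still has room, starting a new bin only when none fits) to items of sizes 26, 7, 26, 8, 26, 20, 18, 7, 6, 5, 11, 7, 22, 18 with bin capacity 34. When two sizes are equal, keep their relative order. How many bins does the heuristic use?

Sorted descending: 26, 26, 26, 22, 20, 18, 18, 11, 8, 7, 7, 7, 6, 5.
  26 → bin 1 (new)  [load 26/34]
  26 → bin 2 (new)  [load 26/34]
  26 → bin 3 (new)  [load 26/34]
  22 → bin 4 (new)  [load 22/34]
  20 → bin 5 (new)  [load 20/34]
  18 → bin 6 (new)  [load 18/34]
  18 → bin 7 (new)  [load 18/34]
  11 → bin 4  [load 33/34]
  8 → bin 1  [load 34/34]
  7 → bin 2  [load 33/34]
  7 → bin 3  [load 33/34]
  7 → bin 5  [load 27/34]
  6 → bin 5  [load 33/34]
  5 → bin 6  [load 23/34]
7 bins opened.

7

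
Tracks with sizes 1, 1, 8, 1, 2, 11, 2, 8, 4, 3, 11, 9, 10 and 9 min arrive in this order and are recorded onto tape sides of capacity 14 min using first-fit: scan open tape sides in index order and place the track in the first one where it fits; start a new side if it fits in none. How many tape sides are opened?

  1 → side 1 (new)  [load 1/14]
  1 → side 1  [load 2/14]
  8 → side 1  [load 10/14]
  1 → side 1  [load 11/14]
  2 → side 1  [load 13/14]
  11 → side 2 (new)  [load 11/14]
  2 → side 2  [load 13/14]
  8 → side 3 (new)  [load 8/14]
  4 → side 3  [load 12/14]
  3 → side 4 (new)  [load 3/14]
  11 → side 4  [load 14/14]
  9 → side 5 (new)  [load 9/14]
  10 → side 6 (new)  [load 10/14]
  9 → side 7 (new)  [load 9/14]
7 tape sides opened.

7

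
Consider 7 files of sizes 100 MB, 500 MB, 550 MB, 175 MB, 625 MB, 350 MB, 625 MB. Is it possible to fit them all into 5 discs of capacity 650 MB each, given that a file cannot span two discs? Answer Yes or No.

A valid assignment using 5 discs:
  disc 1: 625 = 625
  disc 2: 625 = 625
  disc 3: 550 + 100 = 650
  disc 4: 500 = 500
  disc 5: 350 + 175 = 525
Every load is within 650 MB, so 5 discs suffice.

Yes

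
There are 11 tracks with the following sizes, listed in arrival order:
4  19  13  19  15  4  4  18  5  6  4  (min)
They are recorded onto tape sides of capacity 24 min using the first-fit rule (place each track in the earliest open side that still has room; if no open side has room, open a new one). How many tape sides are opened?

5

  4 → side 1 (new)  [load 4/24]
  19 → side 1  [load 23/24]
  13 → side 2 (new)  [load 13/24]
  19 → side 3 (new)  [load 19/24]
  15 → side 4 (new)  [load 15/24]
  4 → side 2  [load 17/24]
  4 → side 2  [load 21/24]
  18 → side 5 (new)  [load 18/24]
  5 → side 3  [load 24/24]
  6 → side 4  [load 21/24]
  4 → side 5  [load 22/24]
5 tape sides opened.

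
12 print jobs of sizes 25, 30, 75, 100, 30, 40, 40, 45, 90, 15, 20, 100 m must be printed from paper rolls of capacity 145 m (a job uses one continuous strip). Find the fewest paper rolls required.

Total = 100 + 100 + 90 + 75 + 45 + 40 + 40 + 30 + 30 + 25 + 20 + 15 = 610 m.
Lower bound: ⌈610/145⌉ = 5 paper rolls.
A packing using 5 paper rolls:
  roll 1: 100 + 45 = 145
  roll 2: 100 + 40 = 140
  roll 3: 90 + 40 + 15 = 145
  roll 4: 75 + 30 + 30 = 135
  roll 5: 25 + 20 = 45
This matches the lower bound, so 5 is optimal.

5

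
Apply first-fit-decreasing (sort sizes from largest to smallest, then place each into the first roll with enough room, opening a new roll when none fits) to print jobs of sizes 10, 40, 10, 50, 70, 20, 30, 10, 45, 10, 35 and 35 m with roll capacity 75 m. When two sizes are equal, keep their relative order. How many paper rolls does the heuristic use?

Sorted descending: 70, 50, 45, 40, 35, 35, 30, 20, 10, 10, 10, 10.
  70 → roll 1 (new)  [load 70/75]
  50 → roll 2 (new)  [load 50/75]
  45 → roll 3 (new)  [load 45/75]
  40 → roll 4 (new)  [load 40/75]
  35 → roll 4  [load 75/75]
  35 → roll 5 (new)  [load 35/75]
  30 → roll 3  [load 75/75]
  20 → roll 2  [load 70/75]
  10 → roll 5  [load 45/75]
  10 → roll 5  [load 55/75]
  10 → roll 5  [load 65/75]
  10 → roll 5  [load 75/75]
5 paper rolls opened.

5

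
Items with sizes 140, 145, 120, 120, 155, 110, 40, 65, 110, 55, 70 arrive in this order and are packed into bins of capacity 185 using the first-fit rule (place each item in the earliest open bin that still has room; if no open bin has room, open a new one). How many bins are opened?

  140 → bin 1 (new)  [load 140/185]
  145 → bin 2 (new)  [load 145/185]
  120 → bin 3 (new)  [load 120/185]
  120 → bin 4 (new)  [load 120/185]
  155 → bin 5 (new)  [load 155/185]
  110 → bin 6 (new)  [load 110/185]
  40 → bin 1  [load 180/185]
  65 → bin 3  [load 185/185]
  110 → bin 7 (new)  [load 110/185]
  55 → bin 4  [load 175/185]
  70 → bin 6  [load 180/185]
7 bins opened.

7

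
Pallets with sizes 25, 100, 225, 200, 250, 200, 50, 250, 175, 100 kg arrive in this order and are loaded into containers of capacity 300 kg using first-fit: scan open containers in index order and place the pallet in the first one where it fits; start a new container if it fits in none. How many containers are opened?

7

  25 → container 1 (new)  [load 25/300]
  100 → container 1  [load 125/300]
  225 → container 2 (new)  [load 225/300]
  200 → container 3 (new)  [load 200/300]
  250 → container 4 (new)  [load 250/300]
  200 → container 5 (new)  [load 200/300]
  50 → container 1  [load 175/300]
  250 → container 6 (new)  [load 250/300]
  175 → container 7 (new)  [load 175/300]
  100 → container 1  [load 275/300]
7 containers opened.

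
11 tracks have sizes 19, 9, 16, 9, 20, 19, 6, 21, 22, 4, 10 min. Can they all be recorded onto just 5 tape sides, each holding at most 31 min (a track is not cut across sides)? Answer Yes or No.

Total = 155 min; ⌈155/31⌉ = 5.
6 tracks each exceed half the capacity and cannot share a side, forcing at least 6 tape sides.
At least 6 tape sides are required, but only 5 are allowed.

No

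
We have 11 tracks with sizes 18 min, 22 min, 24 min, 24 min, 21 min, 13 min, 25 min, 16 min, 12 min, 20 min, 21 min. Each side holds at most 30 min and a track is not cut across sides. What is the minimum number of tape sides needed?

Total = 25 + 24 + 24 + 22 + 21 + 21 + 20 + 18 + 16 + 13 + 12 = 216 min.
Lower bound: ⌈216/30⌉ = 8 tape sides.
Also, 9 tracks each exceed 15 min, and no two of those can share a side, so at least 9 tape sides are needed.
A packing using 9 tape sides:
  side 1: 25 = 25
  side 2: 24 = 24
  side 3: 24 = 24
  side 4: 22 = 22
  side 5: 21 = 21
  side 6: 21 = 21
  side 7: 20 = 20
  side 8: 18 + 12 = 30
  side 9: 16 + 13 = 29
This matches the lower bound, so 9 is optimal.

9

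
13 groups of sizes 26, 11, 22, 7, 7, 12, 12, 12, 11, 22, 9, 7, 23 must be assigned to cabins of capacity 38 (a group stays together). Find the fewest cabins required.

Total = 26 + 23 + 22 + 22 + 12 + 12 + 12 + 11 + 11 + 9 + 7 + 7 + 7 = 181.
Lower bound: ⌈181/38⌉ = 5 cabins.
A packing using 5 cabins:
  cabin 1: 26 + 12 = 38
  cabin 2: 23 + 12 = 35
  cabin 3: 22 + 12 = 34
  cabin 4: 22 + 9 + 7 = 38
  cabin 5: 11 + 11 + 7 + 7 = 36
This matches the lower bound, so 5 is optimal.

5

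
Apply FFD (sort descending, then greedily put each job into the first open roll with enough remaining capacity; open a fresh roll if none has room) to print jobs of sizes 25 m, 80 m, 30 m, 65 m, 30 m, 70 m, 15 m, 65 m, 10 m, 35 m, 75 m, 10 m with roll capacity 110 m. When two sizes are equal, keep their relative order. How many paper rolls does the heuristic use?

Sorted descending: 80, 75, 70, 65, 65, 35, 30, 30, 25, 15, 10, 10.
  80 → roll 1 (new)  [load 80/110]
  75 → roll 2 (new)  [load 75/110]
  70 → roll 3 (new)  [load 70/110]
  65 → roll 4 (new)  [load 65/110]
  65 → roll 5 (new)  [load 65/110]
  35 → roll 2  [load 110/110]
  30 → roll 1  [load 110/110]
  30 → roll 3  [load 100/110]
  25 → roll 4  [load 90/110]
  15 → roll 4  [load 105/110]
  10 → roll 3  [load 110/110]
  10 → roll 5  [load 75/110]
5 paper rolls opened.

5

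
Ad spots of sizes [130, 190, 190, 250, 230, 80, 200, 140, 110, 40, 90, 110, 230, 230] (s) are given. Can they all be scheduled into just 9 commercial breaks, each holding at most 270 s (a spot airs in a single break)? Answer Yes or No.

No

Total = 2220 s; ⌈2220/270⌉ = 9.
The bound of 9 does not rule out 9, but exhaustive search shows no assignment into 9 commercial breaks of capacity 270 s exists — the minimum is 10.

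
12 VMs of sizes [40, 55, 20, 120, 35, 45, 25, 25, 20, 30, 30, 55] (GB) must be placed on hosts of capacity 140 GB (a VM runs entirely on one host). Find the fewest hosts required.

Total = 120 + 55 + 55 + 45 + 40 + 35 + 30 + 30 + 25 + 25 + 20 + 20 = 500 GB.
Lower bound: ⌈500/140⌉ = 4 hosts.
A packing using 4 hosts:
  host 1: 120 + 20 = 140
  host 2: 55 + 55 + 30 = 140
  host 3: 45 + 40 + 35 + 20 = 140
  host 4: 30 + 25 + 25 = 80
This matches the lower bound, so 4 is optimal.

4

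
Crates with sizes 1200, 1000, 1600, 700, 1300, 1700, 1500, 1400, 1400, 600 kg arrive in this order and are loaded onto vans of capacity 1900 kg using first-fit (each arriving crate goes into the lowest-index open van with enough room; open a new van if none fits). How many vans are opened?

  1200 → van 1 (new)  [load 1200/1900]
  1000 → van 2 (new)  [load 1000/1900]
  1600 → van 3 (new)  [load 1600/1900]
  700 → van 1  [load 1900/1900]
  1300 → van 4 (new)  [load 1300/1900]
  1700 → van 5 (new)  [load 1700/1900]
  1500 → van 6 (new)  [load 1500/1900]
  1400 → van 7 (new)  [load 1400/1900]
  1400 → van 8 (new)  [load 1400/1900]
  600 → van 2  [load 1600/1900]
8 vans opened.

8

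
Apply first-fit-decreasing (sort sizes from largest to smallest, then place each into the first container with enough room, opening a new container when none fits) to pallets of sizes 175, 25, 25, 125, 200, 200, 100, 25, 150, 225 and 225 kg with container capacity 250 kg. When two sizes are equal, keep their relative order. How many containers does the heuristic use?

Sorted descending: 225, 225, 200, 200, 175, 150, 125, 100, 25, 25, 25.
  225 → container 1 (new)  [load 225/250]
  225 → container 2 (new)  [load 225/250]
  200 → container 3 (new)  [load 200/250]
  200 → container 4 (new)  [load 200/250]
  175 → container 5 (new)  [load 175/250]
  150 → container 6 (new)  [load 150/250]
  125 → container 7 (new)  [load 125/250]
  100 → container 6  [load 250/250]
  25 → container 1  [load 250/250]
  25 → container 2  [load 250/250]
  25 → container 3  [load 225/250]
7 containers opened.

7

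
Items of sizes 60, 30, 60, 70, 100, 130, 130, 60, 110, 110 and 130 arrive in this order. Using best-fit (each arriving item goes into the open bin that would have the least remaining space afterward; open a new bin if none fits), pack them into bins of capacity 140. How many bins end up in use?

  60 → bin 1 (new)  [load 60/140]
  30 → bin 1  [load 90/140]
  60 → bin 2 (new)  [load 60/140]
  70 → bin 2  [load 130/140]
  100 → bin 3 (new)  [load 100/140]
  130 → bin 4 (new)  [load 130/140]
  130 → bin 5 (new)  [load 130/140]
  60 → bin 6 (new)  [load 60/140]
  110 → bin 7 (new)  [load 110/140]
  110 → bin 8 (new)  [load 110/140]
  130 → bin 9 (new)  [load 130/140]
9 bins opened.

9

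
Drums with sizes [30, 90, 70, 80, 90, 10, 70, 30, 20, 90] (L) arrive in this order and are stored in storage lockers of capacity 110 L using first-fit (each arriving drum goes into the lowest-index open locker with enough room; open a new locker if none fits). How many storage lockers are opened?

  30 → locker 1 (new)  [load 30/110]
  90 → locker 2 (new)  [load 90/110]
  70 → locker 1  [load 100/110]
  80 → locker 3 (new)  [load 80/110]
  90 → locker 4 (new)  [load 90/110]
  10 → locker 1  [load 110/110]
  70 → locker 5 (new)  [load 70/110]
  30 → locker 3  [load 110/110]
  20 → locker 2  [load 110/110]
  90 → locker 6 (new)  [load 90/110]
6 storage lockers opened.

6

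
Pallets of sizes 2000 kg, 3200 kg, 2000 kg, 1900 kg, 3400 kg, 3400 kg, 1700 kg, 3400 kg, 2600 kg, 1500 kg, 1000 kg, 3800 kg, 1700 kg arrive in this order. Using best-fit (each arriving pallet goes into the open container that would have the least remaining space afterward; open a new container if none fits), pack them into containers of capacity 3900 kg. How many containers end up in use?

9

  2000 → container 1 (new)  [load 2000/3900]
  3200 → container 2 (new)  [load 3200/3900]
  2000 → container 3 (new)  [load 2000/3900]
  1900 → container 1  [load 3900/3900]
  3400 → container 4 (new)  [load 3400/3900]
  3400 → container 5 (new)  [load 3400/3900]
  1700 → container 3  [load 3700/3900]
  3400 → container 6 (new)  [load 3400/3900]
  2600 → container 7 (new)  [load 2600/3900]
  1500 → container 8 (new)  [load 1500/3900]
  1000 → container 7  [load 3600/3900]
  3800 → container 9 (new)  [load 3800/3900]
  1700 → container 8  [load 3200/3900]
9 containers opened.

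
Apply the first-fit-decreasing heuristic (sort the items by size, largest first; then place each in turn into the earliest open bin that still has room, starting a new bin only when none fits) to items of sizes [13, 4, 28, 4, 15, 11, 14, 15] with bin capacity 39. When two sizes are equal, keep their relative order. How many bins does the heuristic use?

3

Sorted descending: 28, 15, 15, 14, 13, 11, 4, 4.
  28 → bin 1 (new)  [load 28/39]
  15 → bin 2 (new)  [load 15/39]
  15 → bin 2  [load 30/39]
  14 → bin 3 (new)  [load 14/39]
  13 → bin 3  [load 27/39]
  11 → bin 1  [load 39/39]
  4 → bin 2  [load 34/39]
  4 → bin 2  [load 38/39]
3 bins opened.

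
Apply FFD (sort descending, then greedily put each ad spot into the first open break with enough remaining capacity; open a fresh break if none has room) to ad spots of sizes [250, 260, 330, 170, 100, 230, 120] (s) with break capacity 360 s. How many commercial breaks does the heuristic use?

5

Sorted descending: 330, 260, 250, 230, 170, 120, 100.
  330 → break 1 (new)  [load 330/360]
  260 → break 2 (new)  [load 260/360]
  250 → break 3 (new)  [load 250/360]
  230 → break 4 (new)  [load 230/360]
  170 → break 5 (new)  [load 170/360]
  120 → break 4  [load 350/360]
  100 → break 2  [load 360/360]
5 commercial breaks opened.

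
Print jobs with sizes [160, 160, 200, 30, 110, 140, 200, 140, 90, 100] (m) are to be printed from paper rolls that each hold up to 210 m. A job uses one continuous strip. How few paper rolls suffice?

Total = 200 + 200 + 160 + 160 + 140 + 140 + 110 + 100 + 90 + 30 = 1330 m.
Lower bound: ⌈1330/210⌉ = 7 paper rolls.
A packing using 8 paper rolls:
  roll 1: 200 = 200
  roll 2: 200 = 200
  roll 3: 160 + 30 = 190
  roll 4: 160 = 160
  roll 5: 140 = 140
  roll 6: 140 = 140
  roll 7: 110 + 100 = 210
  roll 8: 90 = 90
No arrangement into 7 paper rolls stays within capacity, so 8 is optimal.

8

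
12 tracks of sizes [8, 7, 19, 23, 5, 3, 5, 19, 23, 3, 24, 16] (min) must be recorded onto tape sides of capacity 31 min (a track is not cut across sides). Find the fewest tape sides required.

Total = 24 + 23 + 23 + 19 + 19 + 16 + 8 + 7 + 5 + 5 + 3 + 3 = 155 min.
Lower bound: ⌈155/31⌉ = 5 tape sides.
Also, 6 tracks each exceed 31/2 min, and no two of those can share a side, so at least 6 tape sides are needed.
A packing using 6 tape sides:
  side 1: 24 + 7 = 31
  side 2: 23 + 8 = 31
  side 3: 23 + 5 + 3 = 31
  side 4: 19 + 5 + 3 = 27
  side 5: 19 = 19
  side 6: 16 = 16
This matches the lower bound, so 6 is optimal.

6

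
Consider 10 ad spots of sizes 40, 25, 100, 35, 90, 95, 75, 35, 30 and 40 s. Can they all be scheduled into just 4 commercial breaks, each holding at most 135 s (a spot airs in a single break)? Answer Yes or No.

No

Total = 565 s; ⌈565/135⌉ = 5.
At least 5 commercial breaks are required, but only 4 are allowed.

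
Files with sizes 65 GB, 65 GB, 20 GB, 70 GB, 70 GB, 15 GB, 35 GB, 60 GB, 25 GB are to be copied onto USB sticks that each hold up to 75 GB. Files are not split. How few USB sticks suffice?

7

Total = 70 + 70 + 65 + 65 + 60 + 35 + 25 + 20 + 15 = 425 GB.
Lower bound: ⌈425/75⌉ = 6 USB sticks.
A packing using 7 USB sticks:
  USB stick 1: 70 = 70
  USB stick 2: 70 = 70
  USB stick 3: 65 = 65
  USB stick 4: 65 = 65
  USB stick 5: 60 + 15 = 75
  USB stick 6: 35 + 25 = 60
  USB stick 7: 20 = 20
No arrangement into 6 USB sticks stays within capacity, so 7 is optimal.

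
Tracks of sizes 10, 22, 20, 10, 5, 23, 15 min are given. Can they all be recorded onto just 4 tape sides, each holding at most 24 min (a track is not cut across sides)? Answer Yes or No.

Total = 105 min; ⌈105/24⌉ = 5.
At least 5 tape sides are required, but only 4 are allowed.

No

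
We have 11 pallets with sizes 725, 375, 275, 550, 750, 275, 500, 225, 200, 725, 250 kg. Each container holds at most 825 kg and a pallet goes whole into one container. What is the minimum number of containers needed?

7

Total = 750 + 725 + 725 + 550 + 500 + 375 + 275 + 275 + 250 + 225 + 200 = 4850 kg.
Lower bound: ⌈4850/825⌉ = 6 containers.
A packing using 7 containers:
  container 1: 750 = 750
  container 2: 725 = 725
  container 3: 725 = 725
  container 4: 550 + 275 = 825
  container 5: 500 + 275 = 775
  container 6: 375 + 250 + 200 = 825
  container 7: 225 = 225
No arrangement into 6 containers stays within capacity, so 7 is optimal.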